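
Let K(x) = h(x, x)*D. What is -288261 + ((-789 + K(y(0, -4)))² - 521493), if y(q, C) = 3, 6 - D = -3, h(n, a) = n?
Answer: -229110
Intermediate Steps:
D = 9 (D = 6 - 1*(-3) = 6 + 3 = 9)
K(x) = 9*x (K(x) = x*9 = 9*x)
-288261 + ((-789 + K(y(0, -4)))² - 521493) = -288261 + ((-789 + 9*3)² - 521493) = -288261 + ((-789 + 27)² - 521493) = -288261 + ((-762)² - 521493) = -288261 + (580644 - 521493) = -288261 + 59151 = -229110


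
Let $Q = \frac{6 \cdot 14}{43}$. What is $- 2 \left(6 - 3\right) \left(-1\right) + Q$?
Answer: $\frac{342}{43} \approx 7.9535$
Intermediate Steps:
$Q = \frac{84}{43}$ ($Q = 84 \cdot \frac{1}{43} = \frac{84}{43} \approx 1.9535$)
$- 2 \left(6 - 3\right) \left(-1\right) + Q = - 2 \left(6 - 3\right) \left(-1\right) + \frac{84}{43} = \left(-2\right) 3 \left(-1\right) + \frac{84}{43} = \left(-6\right) \left(-1\right) + \frac{84}{43} = 6 + \frac{84}{43} = \frac{342}{43}$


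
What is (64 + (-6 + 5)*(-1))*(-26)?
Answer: -1690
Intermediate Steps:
(64 + (-6 + 5)*(-1))*(-26) = (64 - 1*(-1))*(-26) = (64 + 1)*(-26) = 65*(-26) = -1690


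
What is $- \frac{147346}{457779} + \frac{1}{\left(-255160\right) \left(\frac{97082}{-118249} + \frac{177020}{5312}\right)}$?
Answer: $- \frac{23987638347160970516}{74525490894697581795} \approx -0.32187$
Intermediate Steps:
$- \frac{147346}{457779} + \frac{1}{\left(-255160\right) \left(\frac{97082}{-118249} + \frac{177020}{5312}\right)} = \left(-147346\right) \frac{1}{457779} - \frac{1}{255160 \left(97082 \left(- \frac{1}{118249}\right) + 177020 \cdot \frac{1}{5312}\right)} = - \frac{147346}{457779} - \frac{1}{255160 \left(- \frac{97082}{118249} + \frac{44255}{1328}\right)} = - \frac{147346}{457779} - \frac{1}{255160 \cdot \frac{5104184599}{157034672}} = - \frac{147346}{457779} - \frac{19629334}{162797967785105} = - \frac{23987638347160970516}{74525490894697581795}$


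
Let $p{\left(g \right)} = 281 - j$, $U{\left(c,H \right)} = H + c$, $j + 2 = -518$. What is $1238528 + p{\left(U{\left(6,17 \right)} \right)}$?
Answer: $1239329$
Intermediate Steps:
$j = -520$ ($j = -2 - 518 = -520$)
$p{\left(g \right)} = 801$ ($p{\left(g \right)} = 281 - -520 = 281 + 520 = 801$)
$1238528 + p{\left(U{\left(6,17 \right)} \right)} = 1238528 + 801 = 1239329$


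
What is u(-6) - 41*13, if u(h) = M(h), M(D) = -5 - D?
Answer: -532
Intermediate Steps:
u(h) = -5 - h
u(-6) - 41*13 = (-5 - 1*(-6)) - 41*13 = (-5 + 6) - 533 = 1 - 533 = -532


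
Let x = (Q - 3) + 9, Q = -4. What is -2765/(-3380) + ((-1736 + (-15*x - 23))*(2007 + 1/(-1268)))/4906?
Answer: -768560025669/1051316552 ≈ -731.04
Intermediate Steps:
x = 2 (x = (-4 - 3) + 9 = -7 + 9 = 2)
-2765/(-3380) + ((-1736 + (-15*x - 23))*(2007 + 1/(-1268)))/4906 = -2765/(-3380) + ((-1736 + (-15*2 - 23))*(2007 + 1/(-1268)))/4906 = -2765*(-1/3380) + ((-1736 + (-30 - 23))*(2007 - 1/1268))*(1/4906) = 553/676 + ((-1736 - 53)*(2544875/1268))*(1/4906) = 553/676 - 1789*2544875/1268*(1/4906) = 553/676 - 4552781375/1268*1/4906 = 553/676 - 4552781375/6220808 = -768560025669/1051316552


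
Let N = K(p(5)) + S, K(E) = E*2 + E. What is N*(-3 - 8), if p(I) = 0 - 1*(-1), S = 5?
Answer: -88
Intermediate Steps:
p(I) = 1 (p(I) = 0 + 1 = 1)
K(E) = 3*E (K(E) = 2*E + E = 3*E)
N = 8 (N = 3*1 + 5 = 3 + 5 = 8)
N*(-3 - 8) = 8*(-3 - 8) = 8*(-11) = -88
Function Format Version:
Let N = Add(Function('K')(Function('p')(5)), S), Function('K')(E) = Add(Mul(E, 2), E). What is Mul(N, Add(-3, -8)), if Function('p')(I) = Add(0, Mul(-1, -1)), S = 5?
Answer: -88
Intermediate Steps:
Function('p')(I) = 1 (Function('p')(I) = Add(0, 1) = 1)
Function('K')(E) = Mul(3, E) (Function('K')(E) = Add(Mul(2, E), E) = Mul(3, E))
N = 8 (N = Add(Mul(3, 1), 5) = Add(3, 5) = 8)
Mul(N, Add(-3, -8)) = Mul(8, Add(-3, -8)) = Mul(8, -11) = -88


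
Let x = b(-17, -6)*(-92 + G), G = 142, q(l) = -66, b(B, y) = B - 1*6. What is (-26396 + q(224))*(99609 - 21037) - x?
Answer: -2079171114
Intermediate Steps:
b(B, y) = -6 + B (b(B, y) = B - 6 = -6 + B)
x = -1150 (x = (-6 - 17)*(-92 + 142) = -23*50 = -1150)
(-26396 + q(224))*(99609 - 21037) - x = (-26396 - 66)*(99609 - 21037) - 1*(-1150) = -26462*78572 + 1150 = -2079172264 + 1150 = -2079171114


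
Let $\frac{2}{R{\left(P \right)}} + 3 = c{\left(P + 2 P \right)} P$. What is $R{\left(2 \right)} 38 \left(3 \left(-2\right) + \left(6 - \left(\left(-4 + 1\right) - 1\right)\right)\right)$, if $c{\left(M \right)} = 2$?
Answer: $304$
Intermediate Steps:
$R{\left(P \right)} = \frac{2}{-3 + 2 P}$
$R{\left(2 \right)} 38 \left(3 \left(-2\right) + \left(6 - \left(\left(-4 + 1\right) - 1\right)\right)\right) = \frac{2}{-3 + 2 \cdot 2} \cdot 38 \left(3 \left(-2\right) + \left(6 - \left(\left(-4 + 1\right) - 1\right)\right)\right) = \frac{2}{-3 + 4} \cdot 38 \left(-6 + \left(6 - \left(-3 - 1\right)\right)\right) = \frac{2}{1} \cdot 38 \left(-6 + \left(6 - -4\right)\right) = 2 \cdot 1 \cdot 38 \left(-6 + \left(6 + 4\right)\right) = 2 \cdot 38 \left(-6 + 10\right) = 76 \cdot 4 = 304$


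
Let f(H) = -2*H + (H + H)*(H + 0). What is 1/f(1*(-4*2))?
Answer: 1/144 ≈ 0.0069444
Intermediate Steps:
f(H) = -2*H + 2*H**2 (f(H) = -2*H + (2*H)*H = -2*H + 2*H**2)
1/f(1*(-4*2)) = 1/(2*(1*(-4*2))*(-1 + 1*(-4*2))) = 1/(2*(1*(-8))*(-1 + 1*(-8))) = 1/(2*(-8)*(-1 - 8)) = 1/(2*(-8)*(-9)) = 1/144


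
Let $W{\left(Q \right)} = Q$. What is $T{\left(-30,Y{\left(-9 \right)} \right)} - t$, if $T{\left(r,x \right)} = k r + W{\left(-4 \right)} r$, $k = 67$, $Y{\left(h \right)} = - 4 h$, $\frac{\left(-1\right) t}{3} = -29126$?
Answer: $-89268$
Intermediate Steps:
$t = 87378$ ($t = \left(-3\right) \left(-29126\right) = 87378$)
$T{\left(r,x \right)} = 63 r$ ($T{\left(r,x \right)} = 67 r - 4 r = 63 r$)
$T{\left(-30,Y{\left(-9 \right)} \right)} - t = 63 \left(-30\right) - 87378 = -1890 - 87378 = -89268$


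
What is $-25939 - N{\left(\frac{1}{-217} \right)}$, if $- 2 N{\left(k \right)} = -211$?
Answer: $- \frac{52089}{2} \approx -26045.0$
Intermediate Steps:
$N{\left(k \right)} = \frac{211}{2}$ ($N{\left(k \right)} = \left(- \frac{1}{2}\right) \left(-211\right) = \frac{211}{2}$)
$-25939 - N{\left(\frac{1}{-217} \right)} = -25939 - \frac{211}{2} = - \frac{52089}{2}$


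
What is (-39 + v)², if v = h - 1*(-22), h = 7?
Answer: 100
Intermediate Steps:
v = 29 (v = 7 - 1*(-22) = 7 + 22 = 29)
(-39 + v)² = (-39 + 29)² = (-10)² = 100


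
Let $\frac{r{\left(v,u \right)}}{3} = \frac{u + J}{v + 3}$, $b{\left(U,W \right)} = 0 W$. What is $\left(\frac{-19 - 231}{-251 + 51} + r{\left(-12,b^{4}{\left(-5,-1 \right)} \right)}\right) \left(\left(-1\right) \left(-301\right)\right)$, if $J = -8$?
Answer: $\frac{14147}{12} \approx 1178.9$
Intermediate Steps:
$b{\left(U,W \right)} = 0$
$r{\left(v,u \right)} = \frac{3 \left(-8 + u\right)}{3 + v}$ ($r{\left(v,u \right)} = 3 \frac{u - 8}{v + 3} = 3 \frac{-8 + u}{3 + v} = \frac{3 \left(-8 + u\right)}{3 + v}$)
$\left(\frac{-19 - 231}{-251 + 51} + r{\left(-12,b^{4}{\left(-5,-1 \right)} \right)}\right) \left(\left(-1\right) \left(-301\right)\right) = \left(\frac{-19 - 231}{-251 + 51} + \frac{3 \left(-8 + 0^{4}\right)}{3 - 12}\right) \left(\left(-1\right) \left(-301\right)\right) = \left(- \frac{250}{-200} + \frac{3 \left(-8 + 0\right)}{-9}\right) 301 = \left(\left(-250\right) \left(- \frac{1}{200}\right) + 3 \left(- \frac{1}{9}\right) \left(-8\right)\right) 301 = \left(\frac{5}{4} + \frac{8}{3}\right) 301 = \frac{47}{12} \cdot 301 = \frac{14147}{12}$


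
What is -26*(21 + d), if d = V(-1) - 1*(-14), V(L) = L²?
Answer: -936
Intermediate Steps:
d = 15 (d = (-1)² - 1*(-14) = 1 + 14 = 15)
-26*(21 + d) = -26*(21 + 15) = -26*36 = -936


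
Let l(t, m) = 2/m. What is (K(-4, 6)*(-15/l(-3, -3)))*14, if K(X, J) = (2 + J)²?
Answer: 20160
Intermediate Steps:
(K(-4, 6)*(-15/l(-3, -3)))*14 = ((2 + 6)²*(-15/(2/(-3))))*14 = (8²*(-15/(2*(-⅓))))*14 = (64*(-15/(-⅔)))*14 = (64*(-15*(-3/2)))*14 = (64*(45/2))*14 = 1440*14 = 20160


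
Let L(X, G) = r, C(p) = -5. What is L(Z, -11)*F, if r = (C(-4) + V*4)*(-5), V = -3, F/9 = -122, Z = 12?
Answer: -93330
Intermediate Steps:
F = -1098 (F = 9*(-122) = -1098)
r = 85 (r = (-5 - 3*4)*(-5) = (-5 - 12)*(-5) = -17*(-5) = 85)
L(X, G) = 85
L(Z, -11)*F = 85*(-1098) = -93330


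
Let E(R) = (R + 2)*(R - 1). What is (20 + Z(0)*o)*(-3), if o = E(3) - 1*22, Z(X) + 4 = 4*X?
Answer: -204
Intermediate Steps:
Z(X) = -4 + 4*X
E(R) = (-1 + R)*(2 + R) (E(R) = (2 + R)*(-1 + R) = (-1 + R)*(2 + R))
o = -12 (o = (-2 + 3 + 3**2) - 1*22 = (-2 + 3 + 9) - 22 = 10 - 22 = -12)
(20 + Z(0)*o)*(-3) = (20 + (-4 + 4*0)*(-12))*(-3) = (20 + (-4 + 0)*(-12))*(-3) = (20 - 4*(-12))*(-3) = (20 + 48)*(-3) = 68*(-3) = -204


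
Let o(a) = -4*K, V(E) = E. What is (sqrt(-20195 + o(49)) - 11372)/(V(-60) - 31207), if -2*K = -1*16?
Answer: 11372/31267 - I*sqrt(20227)/31267 ≈ 0.36371 - 0.0045486*I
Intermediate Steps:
K = 8 (K = -(-1)*16/2 = -1/2*(-16) = 8)
o(a) = -32 (o(a) = -4*8 = -32)
(sqrt(-20195 + o(49)) - 11372)/(V(-60) - 31207) = (sqrt(-20195 - 32) - 11372)/(-60 - 31207) = (sqrt(-20227) - 11372)/(-31267) = (I*sqrt(20227) - 11372)*(-1/31267) = (-11372 + I*sqrt(20227))*(-1/31267) = 11372/31267 - I*sqrt(20227)/31267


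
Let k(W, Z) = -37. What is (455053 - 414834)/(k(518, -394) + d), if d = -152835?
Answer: -40219/152872 ≈ -0.26309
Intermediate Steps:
(455053 - 414834)/(k(518, -394) + d) = (455053 - 414834)/(-37 - 152835) = 40219/(-152872) = 40219*(-1/152872) = -40219/152872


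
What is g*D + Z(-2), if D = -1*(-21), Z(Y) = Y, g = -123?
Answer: -2585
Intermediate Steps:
D = 21
g*D + Z(-2) = -123*21 - 2 = -2583 - 2 = -2585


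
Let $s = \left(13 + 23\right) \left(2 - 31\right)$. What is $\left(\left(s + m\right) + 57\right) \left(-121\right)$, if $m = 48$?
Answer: $113619$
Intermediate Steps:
$s = -1044$ ($s = 36 \left(-29\right) = -1044$)
$\left(\left(s + m\right) + 57\right) \left(-121\right) = \left(\left(-1044 + 48\right) + 57\right) \left(-121\right) = \left(-996 + 57\right) \left(-121\right) = \left(-939\right) \left(-121\right) = 113619$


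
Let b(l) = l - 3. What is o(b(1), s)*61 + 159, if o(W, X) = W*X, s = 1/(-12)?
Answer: 1015/6 ≈ 169.17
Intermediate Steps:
s = -1/12 ≈ -0.083333
b(l) = -3 + l
o(b(1), s)*61 + 159 = ((-3 + 1)*(-1/12))*61 + 159 = -2*(-1/12)*61 + 159 = (1/6)*61 + 159 = 61/6 + 159 = 1015/6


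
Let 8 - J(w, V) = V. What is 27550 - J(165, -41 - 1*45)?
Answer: 27456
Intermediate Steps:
J(w, V) = 8 - V
27550 - J(165, -41 - 1*45) = 27550 - (8 - (-41 - 1*45)) = 27550 - (8 - (-41 - 45)) = 27550 - (8 - 1*(-86)) = 27550 - (8 + 86) = 27550 - 1*94 = 27550 - 94 = 27456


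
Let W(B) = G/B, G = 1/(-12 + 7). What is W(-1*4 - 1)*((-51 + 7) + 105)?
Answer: 61/25 ≈ 2.4400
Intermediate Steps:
G = -⅕ (G = 1/(-5) = -⅕ ≈ -0.20000)
W(B) = -1/(5*B)
W(-1*4 - 1)*((-51 + 7) + 105) = (-1/(5*(-1*4 - 1)))*((-51 + 7) + 105) = (-1/(5*(-4 - 1)))*(-44 + 105) = -⅕/(-5)*61 = -⅕*(-⅕)*61 = (1/25)*61 = 61/25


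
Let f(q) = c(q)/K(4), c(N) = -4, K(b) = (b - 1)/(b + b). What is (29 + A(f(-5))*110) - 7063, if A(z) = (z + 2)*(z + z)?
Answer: 119734/9 ≈ 13304.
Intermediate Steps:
K(b) = (-1 + b)/(2*b) (K(b) = (-1 + b)/((2*b)) = (-1 + b)*(1/(2*b)) = (-1 + b)/(2*b))
f(q) = -32/3 (f(q) = -4*8/(-1 + 4) = -4/((1/2)*(1/4)*3) = -4/3/8 = -4*8/3 = -32/3)
A(z) = 2*z*(2 + z) (A(z) = (2 + z)*(2*z) = 2*z*(2 + z))
(29 + A(f(-5))*110) - 7063 = (29 + (2*(-32/3)*(2 - 32/3))*110) - 7063 = (29 + (2*(-32/3)*(-26/3))*110) - 7063 = (29 + (1664/9)*110) - 7063 = (29 + 183040/9) - 7063 = 183301/9 - 7063 = 119734/9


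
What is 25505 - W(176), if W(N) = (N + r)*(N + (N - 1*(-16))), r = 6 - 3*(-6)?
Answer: -48095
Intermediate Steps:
r = 24 (r = 6 + 18 = 24)
W(N) = (16 + 2*N)*(24 + N) (W(N) = (N + 24)*(N + (N - 1*(-16))) = (24 + N)*(N + (N + 16)) = (24 + N)*(N + (16 + N)) = (24 + N)*(16 + 2*N) = (16 + 2*N)*(24 + N))
25505 - W(176) = 25505 - (384 + 2*176**2 + 64*176) = 25505 - (384 + 2*30976 + 11264) = 25505 - (384 + 61952 + 11264) = 25505 - 1*73600 = 25505 - 73600 = -48095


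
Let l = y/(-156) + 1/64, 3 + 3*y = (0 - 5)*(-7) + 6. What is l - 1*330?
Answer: -2471531/7488 ≈ -330.07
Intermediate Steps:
y = 38/3 (y = -1 + ((0 - 5)*(-7) + 6)/3 = -1 + (-5*(-7) + 6)/3 = -1 + (35 + 6)/3 = -1 + (⅓)*41 = -1 + 41/3 = 38/3 ≈ 12.667)
l = -491/7488 (l = (38/3)/(-156) + 1/64 = (38/3)*(-1/156) + 1*(1/64) = -19/234 + 1/64 = -491/7488 ≈ -0.065572)
l - 1*330 = -491/7488 - 1*330 = -491/7488 - 330 = -2471531/7488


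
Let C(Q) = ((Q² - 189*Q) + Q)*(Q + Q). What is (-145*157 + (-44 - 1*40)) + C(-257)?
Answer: -58806459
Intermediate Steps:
C(Q) = 2*Q*(Q² - 188*Q) (C(Q) = (Q² - 188*Q)*(2*Q) = 2*Q*(Q² - 188*Q))
(-145*157 + (-44 - 1*40)) + C(-257) = (-145*157 + (-44 - 1*40)) + 2*(-257)²*(-188 - 257) = (-22765 + (-44 - 40)) + 2*66049*(-445) = (-22765 - 84) - 58783610 = -22849 - 58783610 = -58806459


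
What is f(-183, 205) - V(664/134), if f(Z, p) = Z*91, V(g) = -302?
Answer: -16351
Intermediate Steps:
f(Z, p) = 91*Z
f(-183, 205) - V(664/134) = 91*(-183) - 1*(-302) = -16653 + 302 = -16351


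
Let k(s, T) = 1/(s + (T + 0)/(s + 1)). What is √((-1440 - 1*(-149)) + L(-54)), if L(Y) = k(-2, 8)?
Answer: I*√129110/10 ≈ 35.932*I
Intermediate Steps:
k(s, T) = 1/(s + T/(1 + s))
L(Y) = -⅒ (L(Y) = (1 - 2)/(8 - 2 + (-2)²) = -1/(8 - 2 + 4) = -1/10 = (⅒)*(-1) = -⅒)
√((-1440 - 1*(-149)) + L(-54)) = √((-1440 - 1*(-149)) - ⅒) = √((-1440 + 149) - ⅒) = √(-1291 - ⅒) = √(-12911/10) = I*√129110/10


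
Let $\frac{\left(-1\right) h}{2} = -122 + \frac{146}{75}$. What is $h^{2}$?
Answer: $\frac{324288064}{5625} \approx 57651.0$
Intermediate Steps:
$h = \frac{18008}{75}$ ($h = - 2 \left(-122 + \frac{146}{75}\right) = \left(-2\right) \left(- \frac{9004}{75}\right) = \frac{18008}{75} \approx 240.11$)
$h^{2} = \left(\frac{18008}{75}\right)^{2} = \frac{324288064}{5625}$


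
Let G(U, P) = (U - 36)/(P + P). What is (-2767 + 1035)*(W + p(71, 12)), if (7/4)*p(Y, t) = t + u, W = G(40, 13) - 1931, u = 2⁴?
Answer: 43114676/13 ≈ 3.3165e+6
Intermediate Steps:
u = 16
G(U, P) = (-36 + U)/(2*P) (G(U, P) = (-36 + U)/((2*P)) = (-36 + U)*(1/(2*P)) = (-36 + U)/(2*P))
W = -25101/13 (W = (½)*(-36 + 40)/13 - 1931 = (½)*(1/13)*4 - 1931 = 2/13 - 1931 = -25101/13 ≈ -1930.8)
p(Y, t) = 64/7 + 4*t/7 (p(Y, t) = 4*(t + 16)/7 = 4*(16 + t)/7 = 64/7 + 4*t/7)
(-2767 + 1035)*(W + p(71, 12)) = (-2767 + 1035)*(-25101/13 + (64/7 + (4/7)*12)) = -1732*(-25101/13 + (64/7 + 48/7)) = -1732*(-25101/13 + 16) = -1732*(-24893/13) = 43114676/13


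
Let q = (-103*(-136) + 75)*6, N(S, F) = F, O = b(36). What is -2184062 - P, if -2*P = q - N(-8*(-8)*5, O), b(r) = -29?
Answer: -4283597/2 ≈ -2.1418e+6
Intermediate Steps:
O = -29
q = 84498 (q = (14008 + 75)*6 = 14083*6 = 84498)
P = -84527/2 (P = -(84498 - 1*(-29))/2 = -(84498 + 29)/2 = -1/2*84527 = -84527/2 ≈ -42264.)
-2184062 - P = -2184062 - 1*(-84527/2) = -2184062 + 84527/2 = -4283597/2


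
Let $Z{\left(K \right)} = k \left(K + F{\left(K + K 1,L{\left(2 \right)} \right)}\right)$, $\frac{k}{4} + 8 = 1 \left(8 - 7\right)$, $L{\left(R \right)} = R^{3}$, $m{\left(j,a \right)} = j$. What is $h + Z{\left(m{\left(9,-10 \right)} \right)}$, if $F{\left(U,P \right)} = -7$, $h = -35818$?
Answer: $-35874$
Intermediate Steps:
$k = -28$ ($k = -32 + 4 \cdot 1 \left(8 - 7\right) = -32 + 4 \cdot 1 \cdot 1 = -32 + 4 \cdot 1 = -32 + 4 = -28$)
$Z{\left(K \right)} = 196 - 28 K$ ($Z{\left(K \right)} = - 28 \left(K - 7\right) = - 28 \left(-7 + K\right) = 196 - 28 K$)
$h + Z{\left(m{\left(9,-10 \right)} \right)} = -35818 + \left(196 - 252\right) = -35818 - 56 = -35874$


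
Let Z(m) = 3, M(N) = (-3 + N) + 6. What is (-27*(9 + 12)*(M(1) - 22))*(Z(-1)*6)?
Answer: 183708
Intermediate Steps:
M(N) = 3 + N
(-27*(9 + 12)*(M(1) - 22))*(Z(-1)*6) = (-27*(9 + 12)*((3 + 1) - 22))*(3*6) = -567*(4 - 22)*18 = -567*(-18)*18 = -27*(-378)*18 = 10206*18 = 183708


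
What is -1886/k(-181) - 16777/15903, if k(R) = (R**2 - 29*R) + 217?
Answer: -35333023/31995999 ≈ -1.1043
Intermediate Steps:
k(R) = 217 + R**2 - 29*R
-1886/k(-181) - 16777/15903 = -1886/(217 + (-181)**2 - 29*(-181)) - 16777/15903 = -1886/(217 + 32761 + 5249) - 16777*1/15903 = -1886/38227 - 883/837 = -35333023/31995999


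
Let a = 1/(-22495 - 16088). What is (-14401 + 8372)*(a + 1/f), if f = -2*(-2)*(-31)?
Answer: 233364503/4784292 ≈ 48.777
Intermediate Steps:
a = -1/38583 (a = 1/(-38583) = -1/38583 ≈ -2.5918e-5)
f = -124 (f = 4*(-31) = -124)
(-14401 + 8372)*(a + 1/f) = (-14401 + 8372)*(-1/38583 + 1/(-124)) = -6029*(-1/38583 - 1/124) = -6029*(-38707/4784292) = 233364503/4784292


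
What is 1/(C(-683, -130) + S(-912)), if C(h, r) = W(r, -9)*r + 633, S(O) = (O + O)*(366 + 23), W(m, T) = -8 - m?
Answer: -1/724763 ≈ -1.3798e-6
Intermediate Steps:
S(O) = 778*O (S(O) = (2*O)*389 = 778*O)
C(h, r) = 633 + r*(-8 - r) (C(h, r) = (-8 - r)*r + 633 = r*(-8 - r) + 633 = 633 + r*(-8 - r))
1/(C(-683, -130) + S(-912)) = 1/((633 - 1*(-130)*(8 - 130)) + 778*(-912)) = 1/((633 - 1*(-130)*(-122)) - 709536) = 1/((633 - 15860) - 709536) = 1/(-15227 - 709536) = 1/(-724763) = -1/724763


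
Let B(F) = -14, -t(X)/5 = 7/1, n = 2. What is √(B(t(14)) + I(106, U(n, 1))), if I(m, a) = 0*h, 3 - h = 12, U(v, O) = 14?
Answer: I*√14 ≈ 3.7417*I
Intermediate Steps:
t(X) = -35 (t(X) = -35/1 = -35)
h = -9 (h = 3 - 1*12 = 3 - 12 = -9)
I(m, a) = 0 (I(m, a) = 0*(-9) = 0)
√(B(t(14)) + I(106, U(n, 1))) = √(-14 + 0) = √(-14) = I*√14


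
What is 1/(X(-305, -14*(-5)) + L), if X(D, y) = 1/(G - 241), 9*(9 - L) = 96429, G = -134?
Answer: -125/1338167 ≈ -9.3411e-5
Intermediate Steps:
L = -32116/3 (L = 9 - ⅑*96429 = 9 - 32143/3 = -32116/3 ≈ -10705.)
X(D, y) = -1/375 (X(D, y) = 1/(-134 - 241) = 1/(-375) = -1/375)
1/(X(-305, -14*(-5)) + L) = 1/(-1/375 - 32116/3) = 1/(-1338167/125) = -125/1338167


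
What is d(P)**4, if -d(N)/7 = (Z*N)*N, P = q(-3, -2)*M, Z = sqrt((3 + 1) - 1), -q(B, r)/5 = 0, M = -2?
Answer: 0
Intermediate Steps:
q(B, r) = 0 (q(B, r) = -5*0 = 0)
Z = sqrt(3) (Z = sqrt(4 - 1) = sqrt(3) ≈ 1.7320)
P = 0 (P = 0*(-2) = 0)
d(N) = -7*sqrt(3)*N**2 (d(N) = -7*sqrt(3)*N*N = -7*N*sqrt(3)*N = -7*sqrt(3)*N**2)
d(P)**4 = (-7*sqrt(3)*0**2)**4 = (-7*sqrt(3)*0)**4 = 0**4 = 0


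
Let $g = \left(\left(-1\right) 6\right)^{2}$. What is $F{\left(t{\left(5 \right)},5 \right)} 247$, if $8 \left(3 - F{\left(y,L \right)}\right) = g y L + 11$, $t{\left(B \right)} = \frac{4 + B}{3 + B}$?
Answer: $- \frac{93613}{16} \approx -5850.8$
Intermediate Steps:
$t{\left(B \right)} = \frac{4 + B}{3 + B}$
$g = 36$ ($g = \left(-6\right)^{2} = 36$)
$F{\left(y,L \right)} = \frac{13}{8} - \frac{9 L y}{2}$ ($F{\left(y,L \right)} = 3 - \frac{36 y L + 11}{8} = 3 - \frac{36 L y + 11}{8} = 3 - \frac{11 + 36 L y}{8} = 3 - \left(\frac{11}{8} + \frac{9 L y}{2}\right) = \frac{13}{8} - \frac{9 L y}{2}$)
$F{\left(t{\left(5 \right)},5 \right)} 247 = \left(\frac{13}{8} - \frac{45 \frac{4 + 5}{3 + 5}}{2}\right) 247 = \left(\frac{13}{8} - \frac{45 \cdot \frac{1}{8} \cdot 9}{2}\right) 247 = \left(\frac{13}{8} - \frac{45}{2} \cdot \frac{9}{8}\right) 247 = \left(\frac{13}{8} - \frac{405}{16}\right) 247 = \left(- \frac{379}{16}\right) 247 = - \frac{93613}{16}$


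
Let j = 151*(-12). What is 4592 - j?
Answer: 6404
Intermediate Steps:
j = -1812
4592 - j = 4592 - 1*(-1812) = 4592 + 1812 = 6404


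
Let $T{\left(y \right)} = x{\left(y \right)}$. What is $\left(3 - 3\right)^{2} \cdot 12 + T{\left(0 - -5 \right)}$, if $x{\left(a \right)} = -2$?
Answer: $-2$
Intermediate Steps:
$T{\left(y \right)} = -2$
$\left(3 - 3\right)^{2} \cdot 12 + T{\left(0 - -5 \right)} = \left(3 - 3\right)^{2} \cdot 12 - 2 = 0^{2} \cdot 12 - 2 = 0 \cdot 12 - 2 = 0 - 2 = -2$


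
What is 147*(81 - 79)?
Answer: 294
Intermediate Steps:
147*(81 - 79) = 147*2 = 294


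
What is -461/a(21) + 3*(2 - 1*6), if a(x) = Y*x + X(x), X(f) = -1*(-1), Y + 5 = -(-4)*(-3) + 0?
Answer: -3811/356 ≈ -10.705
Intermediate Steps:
Y = -17 (Y = -5 + (-(-4)*(-3) + 0) = -5 + (-2*6 + 0) = -5 + (-12 + 0) = -5 - 12 = -17)
X(f) = 1
a(x) = 1 - 17*x (a(x) = -17*x + 1 = 1 - 17*x)
-461/a(21) + 3*(2 - 1*6) = -461/(1 - 17*21) + 3*(2 - 1*6) = -461/(1 - 357) + 3*(2 - 6) = -461/(-356) + 3*(-4) = -1/356*(-461) - 12 = 461/356 - 12 = -3811/356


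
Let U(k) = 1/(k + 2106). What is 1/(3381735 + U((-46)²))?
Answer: 4222/14277685171 ≈ 2.9571e-7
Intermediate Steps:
U(k) = 1/(2106 + k)
1/(3381735 + U((-46)²)) = 1/(3381735 + 1/(2106 + (-46)²)) = 1/(3381735 + 1/(2106 + 2116)) = 1/(3381735 + 1/4222) = 1/(14277685171/4222) = 4222/14277685171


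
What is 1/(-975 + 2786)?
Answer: 1/1811 ≈ 0.00055218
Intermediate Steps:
1/(-975 + 2786) = 1/1811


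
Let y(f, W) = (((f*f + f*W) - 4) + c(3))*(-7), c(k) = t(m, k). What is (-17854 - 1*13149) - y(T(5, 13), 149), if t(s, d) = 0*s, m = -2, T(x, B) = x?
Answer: -25641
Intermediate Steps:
t(s, d) = 0
c(k) = 0
y(f, W) = 28 - 7*f**2 - 7*W*f (y(f, W) = (((f*f + f*W) - 4) + 0)*(-7) = (((f**2 + W*f) - 4) + 0)*(-7) = ((-4 + f**2 + W*f) + 0)*(-7) = (-4 + f**2 + W*f)*(-7) = 28 - 7*f**2 - 7*W*f)
(-17854 - 1*13149) - y(T(5, 13), 149) = (-17854 - 1*13149) - (28 - 7*5**2 - 7*149*5) = (-17854 - 13149) - (28 - 7*25 - 5215) = -31003 - (28 - 175 - 5215) = -31003 - 1*(-5362) = -31003 + 5362 = -25641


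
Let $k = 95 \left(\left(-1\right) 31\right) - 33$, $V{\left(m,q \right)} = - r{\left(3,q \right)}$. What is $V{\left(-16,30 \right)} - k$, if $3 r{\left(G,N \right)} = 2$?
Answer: $\frac{8932}{3} \approx 2977.3$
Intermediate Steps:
$r{\left(G,N \right)} = \frac{2}{3}$ ($r{\left(G,N \right)} = \frac{1}{3} \cdot 2 = \frac{2}{3}$)
$V{\left(m,q \right)} = - \frac{2}{3}$ ($V{\left(m,q \right)} = \left(-1\right) \frac{2}{3} = - \frac{2}{3}$)
$k = -2978$ ($k = 95 \left(-31\right) - 33 = -2945 - 33 = -2978$)
$V{\left(-16,30 \right)} - k = - \frac{2}{3} - -2978 = - \frac{2}{3} + 2978 = \frac{8932}{3}$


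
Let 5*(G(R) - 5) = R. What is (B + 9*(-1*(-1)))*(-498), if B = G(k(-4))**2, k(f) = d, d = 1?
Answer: -448698/25 ≈ -17948.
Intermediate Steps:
k(f) = 1
G(R) = 5 + R/5
B = 676/25 (B = (5 + (1/5)*1)**2 = (5 + 1/5)**2 = (26/5)**2 = 676/25 ≈ 27.040)
(B + 9*(-1*(-1)))*(-498) = (676/25 + 9*(-1*(-1)))*(-498) = (676/25 + 9*1)*(-498) = (676/25 + 9)*(-498) = (901/25)*(-498) = -448698/25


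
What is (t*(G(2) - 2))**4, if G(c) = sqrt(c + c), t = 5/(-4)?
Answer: 0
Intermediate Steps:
t = -5/4 (t = 5*(-1/4) = -5/4 ≈ -1.2500)
G(c) = sqrt(2)*sqrt(c) (G(c) = sqrt(2*c) = sqrt(2)*sqrt(c))
(t*(G(2) - 2))**4 = (-5*(sqrt(2)*sqrt(2) - 2)/4)**4 = (-5*(2 - 2)/4)**4 = (-5/4*0)**4 = 0**4 = 0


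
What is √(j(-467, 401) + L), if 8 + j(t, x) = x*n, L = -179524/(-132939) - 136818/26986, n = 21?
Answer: 2*√751585152712222176149/597915309 ≈ 91.702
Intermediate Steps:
L = -6671906719/1793745927 (L = -179524*(-1/132939) - 136818*1/26986 = 179524/132939 - 68409/13493 = -6671906719/1793745927 ≈ -3.7195)
j(t, x) = -8 + 21*x (j(t, x) = -8 + x*21 = -8 + 21*x)
√(j(-467, 401) + L) = √((-8 + 21*401) - 6671906719/1793745927) = √((-8 + 8421) - 6671906719/1793745927) = √(8413 - 6671906719/1793745927) = √(15084112577132/1793745927) = 2*√751585152712222176149/597915309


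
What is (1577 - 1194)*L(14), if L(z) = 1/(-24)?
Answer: -383/24 ≈ -15.958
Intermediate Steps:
L(z) = -1/24
(1577 - 1194)*L(14) = (1577 - 1194)*(-1/24) = 383*(-1/24) = -383/24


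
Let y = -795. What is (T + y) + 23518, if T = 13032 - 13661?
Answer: 22094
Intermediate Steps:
T = -629
(T + y) + 23518 = (-629 - 795) + 23518 = -1424 + 23518 = 22094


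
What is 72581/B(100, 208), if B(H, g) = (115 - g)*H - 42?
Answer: -72581/9342 ≈ -7.7693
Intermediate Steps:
B(H, g) = -42 + H*(115 - g) (B(H, g) = H*(115 - g) - 42 = -42 + H*(115 - g))
72581/B(100, 208) = 72581/(-42 + 115*100 - 1*100*208) = 72581/(-42 + 11500 - 20800) = 72581/(-9342) = 72581*(-1/9342) = -72581/9342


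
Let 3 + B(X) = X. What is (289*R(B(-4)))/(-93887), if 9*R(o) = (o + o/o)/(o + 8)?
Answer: 578/281661 ≈ 0.0020521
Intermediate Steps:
B(X) = -3 + X
R(o) = (1 + o)/(9*(8 + o)) (R(o) = ((o + o/o)/(o + 8))/9 = ((o + 1)/(8 + o))/9 = ((1 + o)/(8 + o))/9 = (1 + o)/(9*(8 + o)))
(289*R(B(-4)))/(-93887) = (289*((1 + (-3 - 4))/(9*(8 + (-3 - 4)))))/(-93887) = (289*((1 - 7)/(9*(8 - 7))))*(-1/93887) = (289*((⅑)*(-6)/1))*(-1/93887) = (289*((⅑)*1*(-6)))*(-1/93887) = (289*(-⅔))*(-1/93887) = -578/3*(-1/93887) = 578/281661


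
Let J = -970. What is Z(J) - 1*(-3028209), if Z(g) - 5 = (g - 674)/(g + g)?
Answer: 1468684201/485 ≈ 3.0282e+6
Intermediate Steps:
Z(g) = 5 + (-674 + g)/(2*g) (Z(g) = 5 + (g - 674)/(g + g) = 5 + (-674 + g)/((2*g)) = 5 + (-674 + g)*(1/(2*g)) = 5 + (-674 + g)/(2*g))
Z(J) - 1*(-3028209) = (11/2 - 337/(-970)) - 1*(-3028209) = (11/2 - 337*(-1/970)) + 3028209 = (11/2 + 337/970) + 3028209 = 2836/485 + 3028209 = 1468684201/485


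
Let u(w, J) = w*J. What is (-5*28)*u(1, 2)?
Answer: -280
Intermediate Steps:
u(w, J) = J*w
(-5*28)*u(1, 2) = (-5*28)*(2*1) = -140*2 = -280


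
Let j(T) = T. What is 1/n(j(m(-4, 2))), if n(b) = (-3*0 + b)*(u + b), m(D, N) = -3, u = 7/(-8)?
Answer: 8/93 ≈ 0.086022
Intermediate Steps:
u = -7/8 (u = 7*(-⅛) = -7/8 ≈ -0.87500)
n(b) = b*(-7/8 + b) (n(b) = (-3*0 + b)*(-7/8 + b) = (0 + b)*(-7/8 + b) = b*(-7/8 + b))
1/n(j(m(-4, 2))) = 1/((⅛)*(-3)*(-7 + 8*(-3))) = 1/((⅛)*(-3)*(-7 - 24)) = 1/((⅛)*(-3)*(-31)) = 1/(93/8) = 8/93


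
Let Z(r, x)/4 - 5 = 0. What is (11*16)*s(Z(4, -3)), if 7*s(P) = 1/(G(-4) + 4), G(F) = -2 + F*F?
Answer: 88/63 ≈ 1.3968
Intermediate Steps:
G(F) = -2 + F²
Z(r, x) = 20 (Z(r, x) = 20 + 4*0 = 20 + 0 = 20)
s(P) = 1/126 (s(P) = 1/(7*((-2 + (-4)²) + 4)) = 1/(7*((-2 + 16) + 4)) = 1/(7*(14 + 4)) = (⅐)/18 = (⅐)*(1/18) = 1/126)
(11*16)*s(Z(4, -3)) = (11*16)*(1/126) = 176*(1/126) = 88/63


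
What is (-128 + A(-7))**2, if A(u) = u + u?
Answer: 20164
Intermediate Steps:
A(u) = 2*u
(-128 + A(-7))**2 = (-128 + 2*(-7))**2 = (-128 - 14)**2 = (-142)**2 = 20164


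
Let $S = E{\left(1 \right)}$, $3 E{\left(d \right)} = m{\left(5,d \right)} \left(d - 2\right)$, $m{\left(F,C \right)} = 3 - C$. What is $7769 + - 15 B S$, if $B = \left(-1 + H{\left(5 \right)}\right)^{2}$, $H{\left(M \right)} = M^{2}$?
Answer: $13529$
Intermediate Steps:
$E{\left(d \right)} = \frac{\left(-2 + d\right) \left(3 - d\right)}{3}$ ($E{\left(d \right)} = \frac{\left(3 - d\right) \left(d - 2\right)}{3} = \frac{\left(3 - d\right) \left(-2 + d\right)}{3} = \frac{\left(-2 + d\right) \left(3 - d\right)}{3}$)
$S = - \frac{2}{3}$ ($S = - \frac{\left(-3 + 1\right) \left(-2 + 1\right)}{3} = \left(- \frac{1}{3}\right) \left(-2\right) \left(-1\right) = - \frac{2}{3} \approx -0.66667$)
$B = 576$ ($B = \left(-1 + 5^{2}\right)^{2} = \left(-1 + 25\right)^{2} = 24^{2} = 576$)
$7769 + - 15 B S = 7769 + \left(-15\right) 576 \left(- \frac{2}{3}\right) = 7769 - -5760 = 7769 + 5760 = 13529$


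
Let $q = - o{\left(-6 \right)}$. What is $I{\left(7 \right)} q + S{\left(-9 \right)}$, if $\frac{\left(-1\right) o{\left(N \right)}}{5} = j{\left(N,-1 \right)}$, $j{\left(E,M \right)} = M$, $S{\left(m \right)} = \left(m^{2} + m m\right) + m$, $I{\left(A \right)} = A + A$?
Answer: $83$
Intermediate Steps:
$I{\left(A \right)} = 2 A$
$S{\left(m \right)} = m + 2 m^{2}$ ($S{\left(m \right)} = \left(m^{2} + m^{2}\right) + m = 2 m^{2} + m = m + 2 m^{2}$)
$o{\left(N \right)} = 5$ ($o{\left(N \right)} = \left(-5\right) \left(-1\right) = 5$)
$q = -5$ ($q = \left(-1\right) 5 = -5$)
$I{\left(7 \right)} q + S{\left(-9 \right)} = 2 \cdot 7 \left(-5\right) - 9 \left(1 + 2 \left(-9\right)\right) = 14 \left(-5\right) - 9 \left(1 - 18\right) = -70 - -153 = -70 + 153 = 83$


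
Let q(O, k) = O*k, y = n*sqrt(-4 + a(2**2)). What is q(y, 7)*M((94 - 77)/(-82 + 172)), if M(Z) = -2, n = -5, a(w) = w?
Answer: 0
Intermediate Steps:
y = 0 (y = -5*sqrt(-4 + 2**2) = -5*sqrt(-4 + 4) = -5*sqrt(0) = -5*0 = 0)
q(y, 7)*M((94 - 77)/(-82 + 172)) = (0*7)*(-2) = 0*(-2) = 0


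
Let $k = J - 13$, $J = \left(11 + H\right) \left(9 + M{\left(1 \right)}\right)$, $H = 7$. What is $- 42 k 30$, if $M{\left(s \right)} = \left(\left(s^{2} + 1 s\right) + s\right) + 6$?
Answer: $-391860$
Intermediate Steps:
$M{\left(s \right)} = 6 + s^{2} + 2 s$ ($M{\left(s \right)} = \left(\left(s^{2} + s\right) + s\right) + 6 = \left(\left(s + s^{2}\right) + s\right) + 6 = \left(s^{2} + 2 s\right) + 6 = 6 + s^{2} + 2 s$)
$J = 324$ ($J = \left(11 + 7\right) \left(9 + \left(6 + 1^{2} + 2 \cdot 1\right)\right) = 18 \left(9 + \left(6 + 1 + 2\right)\right) = 18 \left(9 + 9\right) = 18 \cdot 18 = 324$)
$k = 311$ ($k = 324 - 13 = 311$)
$- 42 k 30 = \left(-42\right) 311 \cdot 30 = \left(-13062\right) 30 = -391860$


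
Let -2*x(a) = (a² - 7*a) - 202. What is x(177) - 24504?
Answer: -39448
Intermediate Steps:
x(a) = 101 - a²/2 + 7*a/2 (x(a) = -((a² - 7*a) - 202)/2 = -(-202 + a² - 7*a)/2 = 101 - a²/2 + 7*a/2)
x(177) - 24504 = (101 - ½*177² + (7/2)*177) - 24504 = (101 - ½*31329 + 1239/2) - 24504 = (101 - 31329/2 + 1239/2) - 24504 = -14944 - 24504 = -39448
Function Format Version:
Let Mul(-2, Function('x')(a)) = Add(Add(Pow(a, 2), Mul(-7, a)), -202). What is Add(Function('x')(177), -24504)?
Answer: -39448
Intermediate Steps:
Function('x')(a) = Add(101, Mul(Rational(-1, 2), Pow(a, 2)), Mul(Rational(7, 2), a)) (Function('x')(a) = Mul(Rational(-1, 2), Add(Add(Pow(a, 2), Mul(-7, a)), -202)) = Mul(Rational(-1, 2), Add(-202, Pow(a, 2), Mul(-7, a))) = Add(101, Mul(Rational(-1, 2), Pow(a, 2)), Mul(Rational(7, 2), a)))
Add(Function('x')(177), -24504) = Add(Add(101, Mul(Rational(-1, 2), Pow(177, 2)), Mul(Rational(7, 2), 177)), -24504) = Add(Add(101, Mul(Rational(-1, 2), 31329), Rational(1239, 2)), -24504) = Add(Add(101, Rational(-31329, 2), Rational(1239, 2)), -24504) = Add(-14944, -24504) = -39448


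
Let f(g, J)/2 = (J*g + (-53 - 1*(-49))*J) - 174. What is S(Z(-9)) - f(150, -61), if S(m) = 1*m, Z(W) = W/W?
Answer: 18161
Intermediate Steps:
Z(W) = 1
S(m) = m
f(g, J) = -348 - 8*J + 2*J*g (f(g, J) = 2*((J*g + (-53 - 1*(-49))*J) - 174) = 2*((J*g + (-53 + 49)*J) - 174) = 2*((J*g - 4*J) - 174) = 2*((-4*J + J*g) - 174) = 2*(-174 - 4*J + J*g) = -348 - 8*J + 2*J*g)
S(Z(-9)) - f(150, -61) = 1 - (-348 - 8*(-61) + 2*(-61)*150) = 1 - (-348 + 488 - 18300) = 1 - 1*(-18160) = 1 + 18160 = 18161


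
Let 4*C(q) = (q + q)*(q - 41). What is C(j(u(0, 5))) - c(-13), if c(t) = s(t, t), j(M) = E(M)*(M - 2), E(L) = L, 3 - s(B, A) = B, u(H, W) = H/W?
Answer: -16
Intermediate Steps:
s(B, A) = 3 - B
j(M) = M*(-2 + M) (j(M) = M*(M - 2) = M*(-2 + M))
c(t) = 3 - t
C(q) = q*(-41 + q)/2 (C(q) = ((q + q)*(q - 41))/4 = ((2*q)*(-41 + q))/4 = (2*q*(-41 + q))/4 = q*(-41 + q)/2)
C(j(u(0, 5))) - c(-13) = ((0/5)*(-2 + 0/5))*(-41 + (0/5)*(-2 + 0/5))/2 - (3 - 1*(-13)) = ((0*(1/5))*(-2 + 0*(1/5)))*(-41 + (0*(1/5))*(-2 + 0*(1/5)))/2 - (3 + 13) = (0*(-2 + 0))*(-41 + 0*(-2 + 0))/2 - 1*16 = (0*(-2))*(-41 + 0*(-2))/2 - 16 = (1/2)*0*(-41 + 0) - 16 = (1/2)*0*(-41) - 16 = 0 - 16 = -16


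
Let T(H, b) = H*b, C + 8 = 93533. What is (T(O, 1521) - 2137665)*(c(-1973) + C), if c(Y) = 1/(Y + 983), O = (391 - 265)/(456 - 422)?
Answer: -559311248502503/2805 ≈ -1.9940e+11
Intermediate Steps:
C = 93525 (C = -8 + 93533 = 93525)
O = 63/17 (O = 126/34 = 126*(1/34) = 63/17 ≈ 3.7059)
c(Y) = 1/(983 + Y)
(T(O, 1521) - 2137665)*(c(-1973) + C) = ((63/17)*1521 - 2137665)*(1/(983 - 1973) + 93525) = (95823/17 - 2137665)*(1/(-990) + 93525) = -36244482*(-1/990 + 93525)/17 = -36244482/17*92589749/990 = -559311248502503/2805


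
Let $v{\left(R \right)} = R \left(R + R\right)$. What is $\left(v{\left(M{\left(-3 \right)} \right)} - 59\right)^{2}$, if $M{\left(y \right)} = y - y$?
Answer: $3481$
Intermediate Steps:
$M{\left(y \right)} = 0$
$v{\left(R \right)} = 2 R^{2}$ ($v{\left(R \right)} = R 2 R = 2 R^{2}$)
$\left(v{\left(M{\left(-3 \right)} \right)} - 59\right)^{2} = \left(2 \cdot 0^{2} - 59\right)^{2} = \left(2 \cdot 0 - 59\right)^{2} = \left(0 - 59\right)^{2} = \left(-59\right)^{2} = 3481$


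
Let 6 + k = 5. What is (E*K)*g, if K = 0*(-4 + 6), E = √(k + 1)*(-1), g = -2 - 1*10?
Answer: 0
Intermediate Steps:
k = -1 (k = -6 + 5 = -1)
g = -12 (g = -2 - 10 = -12)
E = 0 (E = √(-1 + 1)*(-1) = √0*(-1) = 0*(-1) = 0)
K = 0 (K = 0*2 = 0)
(E*K)*g = (0*0)*(-12) = 0*(-12) = 0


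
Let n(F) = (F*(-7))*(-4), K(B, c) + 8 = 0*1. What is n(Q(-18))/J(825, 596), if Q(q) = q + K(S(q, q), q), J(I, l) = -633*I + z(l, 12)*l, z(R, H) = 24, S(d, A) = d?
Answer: 728/507921 ≈ 0.0014333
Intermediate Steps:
K(B, c) = -8 (K(B, c) = -8 + 0*1 = -8 + 0 = -8)
J(I, l) = -633*I + 24*l
Q(q) = -8 + q (Q(q) = q - 8 = -8 + q)
n(F) = 28*F (n(F) = -7*F*(-4) = 28*F)
n(Q(-18))/J(825, 596) = (28*(-8 - 18))/(-633*825 + 24*596) = (28*(-26))/(-522225 + 14304) = -728/(-507921) = -728*(-1/507921) = 728/507921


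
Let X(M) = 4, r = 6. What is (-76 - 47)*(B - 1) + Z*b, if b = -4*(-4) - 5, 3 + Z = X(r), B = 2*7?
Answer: -1588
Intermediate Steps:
B = 14
Z = 1 (Z = -3 + 4 = 1)
b = 11 (b = 16 - 5 = 11)
(-76 - 47)*(B - 1) + Z*b = (-76 - 47)*(14 - 1) + 1*11 = -123*13 + 11 = -1599 + 11 = -1588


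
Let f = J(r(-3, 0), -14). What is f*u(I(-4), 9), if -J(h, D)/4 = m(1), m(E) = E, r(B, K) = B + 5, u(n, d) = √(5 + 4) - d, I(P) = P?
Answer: 24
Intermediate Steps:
u(n, d) = 3 - d (u(n, d) = √9 - d = 3 - d)
r(B, K) = 5 + B
J(h, D) = -4 (J(h, D) = -4*1 = -4)
f = -4
f*u(I(-4), 9) = -4*(3 - 1*9) = -4*(3 - 9) = -4*(-6) = 24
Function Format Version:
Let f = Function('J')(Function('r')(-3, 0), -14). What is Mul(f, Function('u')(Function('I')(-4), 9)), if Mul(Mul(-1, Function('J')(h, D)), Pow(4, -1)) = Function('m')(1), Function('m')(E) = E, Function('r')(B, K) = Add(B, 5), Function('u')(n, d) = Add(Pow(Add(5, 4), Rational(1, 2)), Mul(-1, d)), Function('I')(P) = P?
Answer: 24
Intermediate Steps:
Function('u')(n, d) = Add(3, Mul(-1, d)) (Function('u')(n, d) = Add(Pow(9, Rational(1, 2)), Mul(-1, d)) = Add(3, Mul(-1, d)))
Function('r')(B, K) = Add(5, B)
Function('J')(h, D) = -4 (Function('J')(h, D) = Mul(-4, 1) = -4)
f = -4
Mul(f, Function('u')(Function('I')(-4), 9)) = Mul(-4, Add(3, Mul(-1, 9))) = Mul(-4, Add(3, -9)) = Mul(-4, -6) = 24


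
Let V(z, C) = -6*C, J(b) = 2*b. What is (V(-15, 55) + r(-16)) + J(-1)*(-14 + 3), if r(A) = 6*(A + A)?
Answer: -500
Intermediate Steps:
r(A) = 12*A (r(A) = 6*(2*A) = 12*A)
(V(-15, 55) + r(-16)) + J(-1)*(-14 + 3) = (-6*55 + 12*(-16)) + (2*(-1))*(-14 + 3) = (-330 - 192) - 2*(-11) = -522 + 22 = -500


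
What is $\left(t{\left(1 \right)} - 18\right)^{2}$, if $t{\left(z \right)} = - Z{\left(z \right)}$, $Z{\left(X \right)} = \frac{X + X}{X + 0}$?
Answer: $400$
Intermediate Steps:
$Z{\left(X \right)} = 2$ ($Z{\left(X \right)} = \frac{2 X}{X} = 2$)
$t{\left(z \right)} = -2$ ($t{\left(z \right)} = \left(-1\right) 2 = -2$)
$\left(t{\left(1 \right)} - 18\right)^{2} = \left(-2 - 18\right)^{2} = \left(-20\right)^{2} = 400$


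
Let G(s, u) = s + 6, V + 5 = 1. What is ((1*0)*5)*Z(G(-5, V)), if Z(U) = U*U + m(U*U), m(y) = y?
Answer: 0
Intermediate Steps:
V = -4 (V = -5 + 1 = -4)
G(s, u) = 6 + s
Z(U) = 2*U² (Z(U) = U*U + U*U = U² + U² = 2*U²)
((1*0)*5)*Z(G(-5, V)) = ((1*0)*5)*(2*(6 - 5)²) = (0*5)*(2*1²) = 0*(2*1) = 0*2 = 0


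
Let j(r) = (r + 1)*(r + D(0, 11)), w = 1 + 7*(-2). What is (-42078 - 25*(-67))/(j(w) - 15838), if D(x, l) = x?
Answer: 40403/15682 ≈ 2.5764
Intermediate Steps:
w = -13 (w = 1 - 14 = -13)
j(r) = r*(1 + r) (j(r) = (r + 1)*(r + 0) = (1 + r)*r = r*(1 + r))
(-42078 - 25*(-67))/(j(w) - 15838) = (-42078 - 25*(-67))/(-13*(1 - 13) - 15838) = (-42078 + 1675)/(-13*(-12) - 15838) = -40403/(156 - 15838) = -40403/(-15682) = -40403*(-1/15682) = 40403/15682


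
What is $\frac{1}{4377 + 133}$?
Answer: $\frac{1}{4510} \approx 0.00022173$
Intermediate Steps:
$\frac{1}{4377 + 133} = \frac{1}{4510}$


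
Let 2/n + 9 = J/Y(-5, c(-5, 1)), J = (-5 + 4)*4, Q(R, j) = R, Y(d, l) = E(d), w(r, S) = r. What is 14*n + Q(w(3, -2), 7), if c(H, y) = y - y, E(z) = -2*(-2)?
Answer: 1/5 ≈ 0.20000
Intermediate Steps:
E(z) = 4
c(H, y) = 0
Y(d, l) = 4
J = -4 (J = -1*4 = -4)
n = -1/5 (n = 2/(-9 - 4/4) = 2/(-9 - 4*1/4) = 2/(-9 - 1) = 2/(-10) = 2*(-1/10) = -1/5 ≈ -0.20000)
14*n + Q(w(3, -2), 7) = 14*(-1/5) + 3 = -14/5 + 3 = 1/5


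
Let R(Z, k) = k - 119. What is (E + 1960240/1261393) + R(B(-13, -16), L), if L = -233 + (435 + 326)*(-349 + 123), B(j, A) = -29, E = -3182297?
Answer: -4231511146315/1261393 ≈ -3.3546e+6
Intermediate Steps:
L = -172219 (L = -233 + 761*(-226) = -233 - 171986 = -172219)
R(Z, k) = -119 + k
(E + 1960240/1261393) + R(B(-13, -16), L) = (-3182297 + 1960240/1261393) + (-119 - 172219) = (-3182297 + 1960240*(1/1261393)) - 172338 = (-3182297 + 1960240/1261393) - 172338 = -4014125199481/1261393 - 172338 = -4231511146315/1261393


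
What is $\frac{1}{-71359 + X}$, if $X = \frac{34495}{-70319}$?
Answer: $- \frac{70319}{5017928016} \approx -1.4014 \cdot 10^{-5}$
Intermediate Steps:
$X = - \frac{34495}{70319}$ ($X = 34495 \left(- \frac{1}{70319}\right) = - \frac{34495}{70319} \approx -0.49055$)
$\frac{1}{-71359 + X} = \frac{1}{-71359 - \frac{34495}{70319}} = \frac{1}{- \frac{5017928016}{70319}} = - \frac{70319}{5017928016}$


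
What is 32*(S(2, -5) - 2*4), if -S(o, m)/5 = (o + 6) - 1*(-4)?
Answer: -2176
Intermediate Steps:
S(o, m) = -50 - 5*o (S(o, m) = -5*((o + 6) - 1*(-4)) = -5*((6 + o) + 4) = -5*(10 + o) = -50 - 5*o)
32*(S(2, -5) - 2*4) = 32*((-50 - 5*2) - 2*4) = 32*((-50 - 10) - 8) = 32*(-60 - 8) = 32*(-68) = -2176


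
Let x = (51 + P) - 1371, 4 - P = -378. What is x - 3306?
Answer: -4244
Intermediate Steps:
P = 382 (P = 4 - 1*(-378) = 4 + 378 = 382)
x = -938 (x = (51 + 382) - 1371 = 433 - 1371 = -938)
x - 3306 = -938 - 3306 = -4244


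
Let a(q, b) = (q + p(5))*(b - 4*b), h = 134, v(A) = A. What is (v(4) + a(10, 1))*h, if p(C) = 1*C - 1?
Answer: -5092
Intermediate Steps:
p(C) = -1 + C (p(C) = C - 1 = -1 + C)
a(q, b) = -3*b*(4 + q) (a(q, b) = (q + (-1 + 5))*(b - 4*b) = (q + 4)*(-3*b) = (4 + q)*(-3*b) = -3*b*(4 + q))
(v(4) + a(10, 1))*h = (4 - 3*1*(4 + 10))*134 = (4 - 3*1*14)*134 = (4 - 42)*134 = -38*134 = -5092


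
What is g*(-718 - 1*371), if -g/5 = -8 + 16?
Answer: 43560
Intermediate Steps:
g = -40 (g = -5*(-8 + 16) = -5*8 = -40)
g*(-718 - 1*371) = -40*(-718 - 1*371) = -40*(-718 - 371) = -40*(-1089) = 43560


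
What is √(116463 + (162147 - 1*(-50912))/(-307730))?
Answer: √11028718831346630/307730 ≈ 341.27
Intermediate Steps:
√(116463 + (162147 - 1*(-50912))/(-307730)) = √(116463 + (162147 + 50912)*(-1/307730)) = √(116463 + 213059*(-1/307730)) = √(116463 - 213059/307730) = √(35838945931/307730) = √11028718831346630/307730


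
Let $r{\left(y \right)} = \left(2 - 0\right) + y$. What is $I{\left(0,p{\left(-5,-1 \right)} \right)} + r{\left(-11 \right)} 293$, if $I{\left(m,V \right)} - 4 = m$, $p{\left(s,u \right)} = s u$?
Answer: $-2633$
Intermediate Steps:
$r{\left(y \right)} = 2 + y$ ($r{\left(y \right)} = \left(2 + 0\right) + y = 2 + y$)
$I{\left(m,V \right)} = 4 + m$
$I{\left(0,p{\left(-5,-1 \right)} \right)} + r{\left(-11 \right)} 293 = \left(4 + 0\right) + \left(2 - 11\right) 293 = 4 - 2637 = -2633$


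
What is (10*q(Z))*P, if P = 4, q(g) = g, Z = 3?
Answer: 120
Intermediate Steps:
(10*q(Z))*P = (10*3)*4 = 30*4 = 120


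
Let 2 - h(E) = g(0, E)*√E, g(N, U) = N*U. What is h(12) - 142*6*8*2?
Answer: -13630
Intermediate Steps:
h(E) = 2 (h(E) = 2 - 0*E*√E = 2 - 0*√E = 2 - 1*0 = 2 + 0 = 2)
h(12) - 142*6*8*2 = 2 - 142*6*8*2 = 2 - 6816*2 = 2 - 142*96 = 2 - 13632 = -13630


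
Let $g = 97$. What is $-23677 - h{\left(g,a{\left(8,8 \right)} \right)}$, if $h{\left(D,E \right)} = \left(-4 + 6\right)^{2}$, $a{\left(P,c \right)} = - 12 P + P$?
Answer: $-23681$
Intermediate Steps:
$a{\left(P,c \right)} = - 11 P$
$h{\left(D,E \right)} = 4$ ($h{\left(D,E \right)} = 2^{2} = 4$)
$-23677 - h{\left(g,a{\left(8,8 \right)} \right)} = -23677 - 4 = -23681$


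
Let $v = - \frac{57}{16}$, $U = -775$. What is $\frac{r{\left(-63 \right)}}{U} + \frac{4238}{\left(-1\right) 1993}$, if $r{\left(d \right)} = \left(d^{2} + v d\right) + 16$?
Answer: $- \frac{186781743}{24713200} \approx -7.558$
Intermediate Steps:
$v = - \frac{57}{16}$ ($v = \left(-57\right) \frac{1}{16} = - \frac{57}{16} \approx -3.5625$)
$r{\left(d \right)} = 16 + d^{2} - \frac{57 d}{16}$ ($r{\left(d \right)} = \left(d^{2} - \frac{57 d}{16}\right) + 16 = 16 + d^{2} - \frac{57 d}{16}$)
$\frac{r{\left(-63 \right)}}{U} + \frac{4238}{\left(-1\right) 1993} = \frac{16 + \left(-63\right)^{2} - - \frac{3591}{16}}{-775} + \frac{4238}{\left(-1\right) 1993} = \left(16 + 3969 + \frac{3591}{16}\right) \left(- \frac{1}{775}\right) + \frac{4238}{-1993} = \frac{67351}{16} \left(- \frac{1}{775}\right) + 4238 \left(- \frac{1}{1993}\right) = - \frac{67351}{12400} - \frac{4238}{1993} = - \frac{186781743}{24713200}$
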